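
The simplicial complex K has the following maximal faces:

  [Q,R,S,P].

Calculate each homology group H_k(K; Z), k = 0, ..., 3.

H_0 = Z,  H_1 = 0,  H_2 = 0,  H_3 = 0.

Fix the vertex order P < Q < R < S and write every simplex with vertices in increasing order. Then dim K = 3 and the simplices of K are:

  0-simplices (4): P, Q, R, S
  1-simplices (6): PQ, PR, PS, QR, QS, RS
  2-simplices (4): PQR, PQS, PRS, QRS
  3-simplices (1): PQRS

so the chain groups are C_0 ≅ Z^4, C_1 ≅ Z^6, C_2 ≅ Z^4, C_3 ≅ Z^1.

∂_1: C_1 → C_0 maps an edge to its endpoints' difference, ∂[p,q] = q − p. For instance
  ∂RS = S − R.
The 4×6 boundary matrix has rank 3 and Smith normal form diag(1,1,1).

The boundary map ∂_2: C_2 → C_1 acts by ∂[p,q,r] = [q,r] − [p,r] + [p,q]. For instance
  ∂PQS = QS − PS + PQ,
  ∂PRS = RS − PS + PR.
As a 6×4 matrix over Z this has rank 3, with invariant factors (1,1,1).

∂_3: C_3 → C_2 sends each 3-simplex σ to the alternating sum Σ_i (−1)^i (σ with its i-th vertex removed). For instance
  ∂PQRS = QRS − PRS + PQS − PQR.
As a 4×1 matrix over Z this has rank 1, with invariant factors (1).

Now H_k = ker ∂_k / im ∂_{k+1}, so:

  H_0: rank C_0 − rank ∂_1 = 4 − 3 = 1, and the invariant factors of ∂_1 are all 1, so H_0 ≅ Z.
  H_1: rank ker ∂_1 − rank ∂_2 = (6 − 3) − 3 = 0, and the invariant factors of ∂_2 are all 1, so H_1 ≅ 0.
  H_2: rank ker ∂_2 − rank ∂_3 = (4 − 3) − 1 = 0, and the invariant factors of ∂_3 are all 1, so H_2 ≅ 0.
  H_3: rank ker ∂_3 − rank ∂_4 = (1 − 1) − 0 = 0, and there is no ∂_4, so H_3 ≅ 0.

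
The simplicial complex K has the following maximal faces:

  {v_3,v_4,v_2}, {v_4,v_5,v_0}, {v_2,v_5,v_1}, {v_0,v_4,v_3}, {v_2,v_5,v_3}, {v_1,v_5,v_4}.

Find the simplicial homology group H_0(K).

H_0 ≅ Z.

Order the vertices as v_0 < v_1 < v_2 < v_3 < v_4 < v_5. Listing each simplex with vertices in this order, K has dimension 2 with simplices:

  0-simplices (6): [v_0], [v_1], [v_2], [v_3], [v_4], [v_5]
  1-simplices (12): [v_0,v_3], [v_0,v_4], [v_0,v_5], [v_1,v_2], [v_1,v_4], [v_1,v_5], [v_2,v_3], [v_2,v_4], [v_2,v_5], [v_3,v_4], [v_3,v_5], [v_4,v_5]
  2-simplices (6): [v_0,v_3,v_4], [v_0,v_4,v_5], [v_1,v_2,v_5], [v_1,v_4,v_5], [v_2,v_3,v_4], [v_2,v_3,v_5]

giving chain groups C_0 ≅ Z^6, C_1 ≅ Z^12, C_2 ≅ Z^6.

The boundary map ∂_1: C_1 → C_0 is given by ∂[p,q] = [q] − [p]. For instance
  ∂[v_2,v_3] = [v_3] − [v_2].
This gives a 6×12 integer matrix of rank 5; reducing to Smith normal form yields diagonal entries (1,1,1,1,1).

Boundary ∂_2: C_2 → C_1 sends each 2-simplex [p,q,r] to [q,r] − [p,r] + [p,q]. For instance
  ∂[v_2,v_3,v_4] = [v_3,v_4] − [v_2,v_4] + [v_2,v_3],
  ∂[v_1,v_2,v_5] = [v_2,v_5] − [v_1,v_5] + [v_1,v_2].
As a 12×6 matrix over Z this has rank 6, with invariant factors (1,1,1,1,1,1).

Computing H_k = (kernel of ∂_k) / (image of ∂_{k+1}):

  H_0: rank C_0 − rank ∂_1 = 6 − 5 = 1, and the invariant factors of ∂_1 are all 1, so H_0 = Z.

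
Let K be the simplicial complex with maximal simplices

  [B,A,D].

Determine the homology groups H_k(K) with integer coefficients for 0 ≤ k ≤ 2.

Order the vertices as A < B < D. Listing each simplex with vertices in this order, K has dimension 2 with simplices:

  0-simplices (3): A, B, D
  1-simplices (3): AB, AD, BD
  2-simplices (1): ABD

giving chain groups C_0 ≅ Z^3, C_1 ≅ Z^3, C_2 ≅ Z^1.

The boundary map ∂_1: C_1 → C_0 maps an edge to its endpoints' difference, ∂[p,q] = q − p.
This gives a 3×3 integer matrix of rank 2; reducing to Smith normal form yields diagonal entries (1,1).

∂_2: C_2 → C_1 sends each 2-simplex [p,q,r] to [q,r] − [p,r] + [p,q]. For instance
  ∂ABD = BD − AD + AB.
This gives a 3×1 integer matrix of rank 1; reducing to Smith normal form yields diagonal entries (1).

From H_k ≅ ker(∂_k) / im(∂_{k+1}) we obtain:

  H_0: rank C_0 − rank ∂_1 = 3 − 2 = 1, and the invariant factors of ∂_1 are all 1, so H_0 ≅ Z.
  H_1: rank ker ∂_1 − rank ∂_2 = (3 − 2) − 1 = 0, and the invariant factors of ∂_2 are all 1, so H_1 ≅ 0.
  H_2: rank ker ∂_2 − rank ∂_3 = (1 − 1) − 0 = 0, and there is no ∂_3, so H_2 ≅ 0.

As a check, the Euler characteristic is 3 − 3 + 1 = 1, which agrees with 1 − 0 + 0 = 1.

H_0 = Z,  H_1 = 0,  H_2 = 0.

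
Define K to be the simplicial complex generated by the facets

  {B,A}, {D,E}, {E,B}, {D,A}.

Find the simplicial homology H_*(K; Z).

We work with the vertex ordering A < B < D < E. The simplices of K, each written with vertices in increasing order, are:

  0-simplices (4): A, B, D, E
  1-simplices (4): AB, AD, BE, DE

giving chain groups C_0 ≅ Z^4, C_1 ≅ Z^4.

The boundary map ∂_1: C_1 → C_0 maps an edge to its endpoints' difference, ∂[p,q] = q − p. For instance
  ∂AD = D − A.
The resulting 4×4 matrix has rank 3, and its Smith normal form has invariant factors (1,1,1).

Reading off H_k = ker ∂_k / im ∂_{k+1}:

  H_0: rank C_0 − rank ∂_1 = 4 − 3 = 1, and the invariant factors of ∂_1 are all 1, so H_0 ≅ Z.
  H_1: rank ker ∂_1 − rank ∂_2 = (4 − 3) − 0 = 1, and there is no ∂_2, so H_1 ≅ Z.

(K is a triangulation of the circle S^1.)

H_0 ≅ Z,  H_1 ≅ Z.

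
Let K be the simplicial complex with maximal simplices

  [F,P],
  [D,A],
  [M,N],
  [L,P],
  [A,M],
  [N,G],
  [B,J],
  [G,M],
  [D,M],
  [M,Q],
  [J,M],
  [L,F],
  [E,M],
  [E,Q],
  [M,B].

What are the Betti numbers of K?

Take the total order A < B < D < E < F < G < J < L < M < N < P < Q on the vertex set. Then K (dimension 1) consists of the simplices:

  0-simplices (12): A, B, D, E, F, G, J, L, M, N, P, Q
  1-simplices (15): AD, AM, BJ, BM, DM, EM, EQ, FL, FP, GM, GN, JM, LP, MN, MQ

so the chain groups are C_0 ≅ Z^12, C_1 ≅ Z^15.

The boundary map ∂_1: C_1 → C_0 maps an edge to its endpoints' difference, ∂[p,q] = q − p. For instance
  ∂EQ = Q − E.
The resulting 12×15 matrix has rank 10, and its Smith normal form has invariant factors (1,1,1,1,1,1,1,1,1,1).

Reading off H_k = ker ∂_k / im ∂_{k+1}:

  H_0: rank C_0 − rank ∂_1 = 12 − 10 = 2, and the invariant factors of ∂_1 are all 1, so H_0 = Z^2.
  H_1: rank ker ∂_1 − rank ∂_2 = (15 − 10) − 0 = 5, and there is no ∂_2, so H_1 = Z^5.

As a check, the Euler characteristic is 12 − 15 = -3, which agrees with 2 − 5 = -3.

Hence the Betti numbers are b_0 = 2, b_1 = 5.

b_0 = 2, b_1 = 5.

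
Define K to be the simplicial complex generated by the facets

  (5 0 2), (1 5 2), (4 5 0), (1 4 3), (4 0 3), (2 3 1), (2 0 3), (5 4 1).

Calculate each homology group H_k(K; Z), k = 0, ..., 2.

H_0 ≅ Z,  H_1 = 0,  H_2 ≅ Z.

We work with the vertex ordering 0 < 1 < 2 < 3 < 4 < 5. The simplices of K, each written with vertices in increasing order, are:

  0-simplices (6): [0], [1], [2], [3], [4], [5]
  1-simplices (12): [0,2], [0,3], [0,4], [0,5], [1,2], [1,3], [1,4], [1,5], [2,3], [2,5], [3,4], [4,5]
  2-simplices (8): [0,2,3], [0,2,5], [0,3,4], [0,4,5], [1,2,3], [1,2,5], [1,3,4], [1,4,5]

so the chain groups are C_0 ≅ Z^6, C_1 ≅ Z^12, C_2 ≅ Z^8.

∂_1: C_1 → C_0 maps an edge to its endpoints' difference, ∂[p,q] = q − p.
This gives a 6×12 integer matrix of rank 5; reducing to Smith normal form yields diagonal entries (1,1,1,1,1).

∂_2: C_2 → C_1 sends each 2-simplex [p,q,r] to [q,r] − [p,r] + [p,q]. For instance
  ∂[0,2,5] = [2,5] − [0,5] + [0,2],
  ∂[0,4,5] = [4,5] − [0,5] + [0,4].
This gives a 12×8 integer matrix of rank 7; reducing to Smith normal form yields diagonal entries (1,1,1,1,1,1,1).

Now H_k = ker ∂_k / im ∂_{k+1}, so:

  H_0: rank C_0 − rank ∂_1 = 6 − 5 = 1, and the invariant factors of ∂_1 are all 1, so H_0 ≅ Z.
  H_1: rank ker ∂_1 − rank ∂_2 = (12 − 5) − 7 = 0, and the invariant factors of ∂_2 are all 1, so H_1 ≅ 0.
  H_2: rank ker ∂_2 − rank ∂_3 = (8 − 7) − 0 = 1, and there is no ∂_3, so H_2 ≅ Z.

(K is a triangulation of the 2-sphere S^2.)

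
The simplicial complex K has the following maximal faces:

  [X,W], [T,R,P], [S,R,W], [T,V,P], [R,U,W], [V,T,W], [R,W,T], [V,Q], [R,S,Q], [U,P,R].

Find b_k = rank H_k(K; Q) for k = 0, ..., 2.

Order the vertices as P < Q < R < S < T < U < V < W < X. Listing each simplex with vertices in this order, K has dimension 2 with simplices:

  0-simplices (9): P, Q, R, S, T, U, V, W, X
  1-simplices (17): PR, PT, PU, PV, QR, QS, QV, RS, RT, RU, RW, SW, TV, TW, UW, VW, WX
  2-simplices (8): PRT, PRU, PTV, QRS, RSW, RTW, RUW, TVW

so the chain groups are C_0 ≅ Z^9, C_1 ≅ Z^17, C_2 ≅ Z^8.

The boundary map ∂_1: C_1 → C_0 maps an edge to its endpoints' difference, ∂[p,q] = q − p. For instance
  ∂VW = W − V.
The 9×17 boundary matrix has rank 8 and Smith normal form diag(1,1,1,1,1,1,1,1).

Boundary ∂_2: C_2 → C_1 maps a triangle to the signed sum of its edges. For instance
  ∂RSW = SW − RW + RS,
  ∂PTV = TV − PV + PT.
This gives a 17×8 integer matrix of rank 8; reducing to Smith normal form yields diagonal entries (1,1,1,1,1,1,1,1).

Computing H_k = (kernel of ∂_k) / (image of ∂_{k+1}):

  H_0: rank C_0 − rank ∂_1 = 9 − 8 = 1, and the invariant factors of ∂_1 are all 1, so H_0 = Z.
  H_1: rank ker ∂_1 − rank ∂_2 = (17 − 8) − 8 = 1, and the invariant factors of ∂_2 are all 1, so H_1 = Z.
  H_2: rank ker ∂_2 − rank ∂_3 = (8 − 8) − 0 = 0, and there is no ∂_3, so H_2 = 0.

Hence the Betti numbers are b_0 = 1, b_1 = 1, b_2 = 0.

b_0 = 1, b_1 = 1, b_2 = 0.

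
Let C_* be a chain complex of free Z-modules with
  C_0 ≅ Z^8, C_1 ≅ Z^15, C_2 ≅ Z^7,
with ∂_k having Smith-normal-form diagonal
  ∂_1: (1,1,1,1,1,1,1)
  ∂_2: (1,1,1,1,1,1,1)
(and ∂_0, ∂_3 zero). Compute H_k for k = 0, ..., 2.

H_0 = Z,  H_1 = Z,  H_2 = 0.

H_0: b_0 = 8 − 0 − 7 = 1; torsion from ∂_1 factors > 1: none. So H_0 = Z.
H_1: b_1 = 15 − 7 − 7 = 1; torsion from ∂_2 factors > 1: none. So H_1 = Z.
H_2: b_2 = 7 − 7 − 0 = 0; torsion from ∂_3 factors > 1: none. So H_2 = 0.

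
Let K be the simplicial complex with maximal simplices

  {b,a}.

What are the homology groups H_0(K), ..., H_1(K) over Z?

H_0 = Z,  H_1 = 0.

Order the vertices as a < b. Listing each simplex with vertices in this order, K has dimension 1 with simplices:

  0-simplices (2): a, b
  1-simplices (1): ab

Hence C_0 ≅ Z^2, C_1 ≅ Z^1.

Boundary ∂_1: C_1 → C_0 sends each edge [p,q] (with p < q) to q − p. For instance
  ∂ab = b − a.
This gives a 2×1 integer matrix of rank 1; reducing to Smith normal form yields diagonal entries (1).

Now H_k = ker ∂_k / im ∂_{k+1}, so:

  H_0: rank C_0 − rank ∂_1 = 2 − 1 = 1, and the invariant factors of ∂_1 are all 1, so H_0 = Z.
  H_1: rank ker ∂_1 − rank ∂_2 = (1 − 1) − 0 = 0, and there is no ∂_2, so H_1 = 0.

(K is a triangulation of the 1-simplex.)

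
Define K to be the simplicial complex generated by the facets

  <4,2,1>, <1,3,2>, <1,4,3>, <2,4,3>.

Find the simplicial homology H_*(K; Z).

H_0 = Z,  H_1 = 0,  H_2 = Z.

Order the vertices as 1 < 2 < 3 < 4. Listing each simplex with vertices in this order, K has dimension 2 with simplices:

  0-simplices (4): [1], [2], [3], [4]
  1-simplices (6): [1,2], [1,3], [1,4], [2,3], [2,4], [3,4]
  2-simplices (4): [1,2,3], [1,2,4], [1,3,4], [2,3,4]

giving chain groups C_0 ≅ Z^4, C_1 ≅ Z^6, C_2 ≅ Z^4.

Boundary ∂_1: C_1 → C_0 sends each edge [p,q] (with p < q) to q − p.
The 4×6 boundary matrix has rank 3 and Smith normal form diag(1,1,1).

∂_2: C_2 → C_1 acts by ∂[p,q,r] = [q,r] − [p,r] + [p,q]. For instance
  ∂[1,3,4] = [3,4] − [1,4] + [1,3],
  ∂[2,3,4] = [3,4] − [2,4] + [2,3].
The 6×4 boundary matrix has rank 3 and Smith normal form diag(1,1,1).

From H_k ≅ ker(∂_k) / im(∂_{k+1}) we obtain:

  H_0: rank C_0 − rank ∂_1 = 4 − 3 = 1, and the invariant factors of ∂_1 are all 1, so H_0 = Z.
  H_1: rank ker ∂_1 − rank ∂_2 = (6 − 3) − 3 = 0, and the invariant factors of ∂_2 are all 1, so H_1 = 0.
  H_2: rank ker ∂_2 − rank ∂_3 = (4 − 3) − 0 = 1, and there is no ∂_3, so H_2 = Z.

(K is a triangulation of the 2-sphere S^2.)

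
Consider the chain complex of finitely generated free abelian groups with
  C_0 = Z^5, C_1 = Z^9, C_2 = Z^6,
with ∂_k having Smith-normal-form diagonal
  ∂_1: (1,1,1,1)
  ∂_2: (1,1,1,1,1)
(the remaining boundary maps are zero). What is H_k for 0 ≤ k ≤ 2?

H_0 = Z,  H_1 = 0,  H_2 = Z.

H_0: b_0 = 5 − 0 − 4 = 1; torsion from ∂_1 factors > 1: none. So H_0 = Z.
H_1: b_1 = 9 − 4 − 5 = 0; torsion from ∂_2 factors > 1: none. So H_1 = 0.
H_2: b_2 = 6 − 5 − 0 = 1; torsion from ∂_3 factors > 1: none. So H_2 = Z.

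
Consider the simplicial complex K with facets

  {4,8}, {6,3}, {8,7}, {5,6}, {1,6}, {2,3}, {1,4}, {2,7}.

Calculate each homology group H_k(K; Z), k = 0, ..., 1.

Order the vertices as 1 < 2 < 3 < 4 < 5 < 6 < 7 < 8. Listing each simplex with vertices in this order, K has dimension 1 with simplices:

  0-simplices (8): [1], [2], [3], [4], [5], [6], [7], [8]
  1-simplices (8): [1,4], [1,6], [2,3], [2,7], [3,6], [4,8], [5,6], [7,8]

Hence C_0 ≅ Z^8, C_1 ≅ Z^8.

∂_1: C_1 → C_0 maps an edge to its endpoints' difference, ∂[p,q] = q − p. For instance
  ∂[5,6] = [6] − [5].
The resulting 8×8 matrix has rank 7, and its Smith normal form has invariant factors (1,1,1,1,1,1,1).

From H_k ≅ ker(∂_k) / im(∂_{k+1}) we obtain:

  H_0: rank C_0 − rank ∂_1 = 8 − 7 = 1, and the invariant factors of ∂_1 are all 1, so H_0 = Z.
  H_1: rank ker ∂_1 − rank ∂_2 = (8 − 7) − 0 = 1, and there is no ∂_2, so H_1 = Z.

H_0 ≅ Z,  H_1 ≅ Z.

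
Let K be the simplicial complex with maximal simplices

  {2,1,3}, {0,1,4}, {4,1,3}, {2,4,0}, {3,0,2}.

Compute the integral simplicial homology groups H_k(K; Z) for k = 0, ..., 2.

Take the total order 0 < 1 < 2 < 3 < 4 on the vertex set. Then K (dimension 2) consists of the simplices:

  0-simplices (5): [0], [1], [2], [3], [4]
  1-simplices (10): [0,1], [0,2], [0,3], [0,4], [1,2], [1,3], [1,4], [2,3], [2,4], [3,4]
  2-simplices (5): [0,1,4], [0,2,3], [0,2,4], [1,2,3], [1,3,4]

giving chain groups C_0 ≅ Z^5, C_1 ≅ Z^10, C_2 ≅ Z^5.

Boundary ∂_1: C_1 → C_0 maps an edge to its endpoints' difference, ∂[p,q] = q − p. For instance
  ∂[0,4] = [4] − [0].
This gives a 5×10 integer matrix of rank 4; reducing to Smith normal form yields diagonal entries (1,1,1,1).

Boundary ∂_2: C_2 → C_1 acts by ∂[p,q,r] = [q,r] − [p,r] + [p,q]. For instance
  ∂[1,3,4] = [3,4] − [1,4] + [1,3],
  ∂[0,1,4] = [1,4] − [0,4] + [0,1].
The resulting 10×5 matrix has rank 5, and its Smith normal form has invariant factors (1,1,1,1,1).

From H_k ≅ ker(∂_k) / im(∂_{k+1}) we obtain:

  H_0: rank C_0 − rank ∂_1 = 5 − 4 = 1, and the invariant factors of ∂_1 are all 1, so H_0 = Z.
  H_1: rank ker ∂_1 − rank ∂_2 = (10 − 4) − 5 = 1, and the invariant factors of ∂_2 are all 1, so H_1 = Z.
  H_2: rank ker ∂_2 − rank ∂_3 = (5 − 5) − 0 = 0, and there is no ∂_3, so H_2 = 0.

As a check, the Euler characteristic is 5 − 10 + 5 = 0, which agrees with 1 − 1 + 0 = 0.

H_0 ≅ Z,  H_1 ≅ Z,  H_2 = 0.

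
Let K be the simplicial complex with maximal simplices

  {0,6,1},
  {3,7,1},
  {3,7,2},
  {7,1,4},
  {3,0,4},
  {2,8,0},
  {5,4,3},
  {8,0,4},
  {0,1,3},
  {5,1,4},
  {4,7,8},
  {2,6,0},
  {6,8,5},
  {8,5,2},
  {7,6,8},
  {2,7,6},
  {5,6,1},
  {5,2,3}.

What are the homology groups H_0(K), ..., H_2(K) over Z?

H_0 = Z,  H_1 = Z ⊕ Z/2,  H_2 = 0.

We work with the vertex ordering 0 < 1 < 2 < 3 < 4 < 5 < 6 < 7 < 8. The simplices of K, each written with vertices in increasing order, are:

  0-simplices (9): [0], [1], [2], [3], [4], [5], [6], [7], [8]
  1-simplices (27): (27 of them)
  2-simplices (18): [0,1,3], [0,1,6], [0,2,6], [0,2,8], [0,3,4], [0,4,8], [1,3,7], [1,4,5], [1,4,7], [1,5,6], [2,3,5], [2,3,7], [2,5,8], [2,6,7], [3,4,5], [4,7,8], [5,6,8], [6,7,8]

Hence C_0 ≅ Z^9, C_1 ≅ Z^27, C_2 ≅ Z^18.

Boundary ∂_1: C_1 → C_0 is given by ∂[p,q] = [q] − [p]. For instance
  ∂[2,6] = [6] − [2].
The resulting 9×27 matrix has rank 8, and its Smith normal form has invariant factors (1,1,1,1,1,1,1,1).

The boundary map ∂_2: C_2 → C_1 sends each 2-simplex [p,q,r] to [q,r] − [p,r] + [p,q]. For instance
  ∂[0,3,4] = [3,4] − [0,4] + [0,3],
  ∂[2,5,8] = [5,8] − [2,8] + [2,5].
This gives a 27×18 integer matrix of rank 18; reducing to Smith normal form yields diagonal entries (1,1,1,1,1,1,1,1,1,1,1,1,1,1,1,1,1,2).

Now H_k = ker ∂_k / im ∂_{k+1}, so:

  H_0: rank C_0 − rank ∂_1 = 9 − 8 = 1, and the invariant factors of ∂_1 are all 1, so H_0 ≅ Z.
  H_1: rank ker ∂_1 − rank ∂_2 = (27 − 8) − 18 = 1, and ∂_2 has invariant factor 2 > 1, so H_1 ≅ Z ⊕ Z/2.
  H_2: rank ker ∂_2 − rank ∂_3 = (18 − 18) − 0 = 0, and there is no ∂_3, so H_2 ≅ 0.

(K is a triangulation of the Klein bottle.)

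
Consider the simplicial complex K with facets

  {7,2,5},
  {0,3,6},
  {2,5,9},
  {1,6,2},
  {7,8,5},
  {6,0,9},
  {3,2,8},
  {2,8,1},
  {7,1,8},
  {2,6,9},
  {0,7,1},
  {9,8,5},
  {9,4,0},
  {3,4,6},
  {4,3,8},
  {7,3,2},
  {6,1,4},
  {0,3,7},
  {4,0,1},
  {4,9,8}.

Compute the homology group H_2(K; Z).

H_2 = 0.

Take the total order 0 < 1 < 2 < 3 < 4 < 5 < 6 < 7 < 8 < 9 on the vertex set. Then K (dimension 2) consists of the simplices:

  0-simplices (10): [0], [1], [2], [3], [4], [5], [6], [7], [8], [9]
  1-simplices (30): (30 of them)
  2-simplices (20): (20 of them)

giving chain groups C_0 ≅ Z^10, C_1 ≅ Z^30, C_2 ≅ Z^20.

∂_1: C_1 → C_0 sends each edge [p,q] (with p < q) to q − p.
The 10×30 boundary matrix has rank 9 and Smith normal form diag(1,1,1,1,1,1,1,1,1).

The boundary map ∂_2: C_2 → C_1 acts by ∂[p,q,r] = [q,r] − [p,r] + [p,q]. For instance
  ∂[3,4,6] = [4,6] − [3,6] + [3,4],
  ∂[5,8,9] = [8,9] − [5,9] + [5,8].
As a 30×20 matrix over Z this has rank 20, with invariant factors (1,1,1,1,1,1,1,1,1,1,1,1,1,1,1,1,1,1,1,2).

Now H_k = ker ∂_k / im ∂_{k+1}, so:

  H_2: rank ker ∂_2 − rank ∂_3 = (20 − 20) − 0 = 0, and there is no ∂_3, so H_2 ≅ 0.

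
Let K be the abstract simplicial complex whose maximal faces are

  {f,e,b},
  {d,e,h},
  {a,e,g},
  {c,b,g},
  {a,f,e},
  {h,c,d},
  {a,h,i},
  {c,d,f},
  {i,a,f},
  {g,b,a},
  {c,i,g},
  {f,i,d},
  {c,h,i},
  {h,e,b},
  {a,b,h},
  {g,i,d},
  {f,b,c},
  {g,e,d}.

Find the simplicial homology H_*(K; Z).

Take the total order a < b < c < d < e < f < g < h < i on the vertex set. Then K (dimension 2) consists of the simplices:

  0-simplices (9): a, b, c, d, e, f, g, h, i
  1-simplices (27): ab, ae, af, ag, ah, ai, bc, be, bf, bg, bh, cd, cf, cg, ch, ci, de, df, dg, dh, di, ef, eg, eh, fi, gi, hi
  2-simplices (18): abg, abh, aef, aeg, afi, ahi, bcf, bcg, bef, beh, cdf, cdh, cgi, chi, deg, deh, dfi, dgi

Hence C_0 ≅ Z^9, C_1 ≅ Z^27, C_2 ≅ Z^18.

The boundary map ∂_1: C_1 → C_0 maps an edge to its endpoints' difference, ∂[p,q] = q − p. For instance
  ∂di = i − d.
The 9×27 boundary matrix has rank 8 and Smith normal form diag(1,1,1,1,1,1,1,1).

Boundary ∂_2: C_2 → C_1 acts by ∂[p,q,r] = [q,r] − [p,r] + [p,q]. For instance
  ∂bef = ef − bf + be,
  ∂abh = bh − ah + ab.
The resulting 27×18 matrix has rank 18, and its Smith normal form has invariant factors (1,1,1,1,1,1,1,1,1,1,1,1,1,1,1,1,1,2).

Computing H_k = (kernel of ∂_k) / (image of ∂_{k+1}):

  H_0: rank C_0 − rank ∂_1 = 9 − 8 = 1, and the invariant factors of ∂_1 are all 1, so H_0 ≅ Z.
  H_1: rank ker ∂_1 − rank ∂_2 = (27 − 8) − 18 = 1, and ∂_2 has invariant factor 2 > 1, so H_1 ≅ Z ⊕ Z/2Z.
  H_2: rank ker ∂_2 − rank ∂_3 = (18 − 18) − 0 = 0, and there is no ∂_3, so H_2 ≅ 0.

H_0 ≅ Z,  H_1 ≅ Z ⊕ Z/2Z,  H_2 = 0.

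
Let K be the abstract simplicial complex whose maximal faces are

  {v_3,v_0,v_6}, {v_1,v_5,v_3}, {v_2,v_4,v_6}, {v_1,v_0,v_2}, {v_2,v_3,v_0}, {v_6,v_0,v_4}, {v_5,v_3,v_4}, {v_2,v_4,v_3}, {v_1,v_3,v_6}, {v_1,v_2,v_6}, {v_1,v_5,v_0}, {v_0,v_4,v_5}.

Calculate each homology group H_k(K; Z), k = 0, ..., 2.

K has 7 vertices, 18 edges, 12 triangles.
rank ∂_0 = 0, rank ∂_1 = 6 ⇒ b_0 = 7 − 0 − 6 = 1; all invariant factors of ∂_1 are 1 so no torsion. So H_0 = Z.
rank ∂_1 = 6, rank ∂_2 = 12 ⇒ b_1 = 18 − 6 − 12 = 0; ∂_2 has invariant factor(s) [2] giving torsion. So H_1 = Z_2.
rank ∂_2 = 12, rank ∂_3 = 0 ⇒ b_2 = 12 − 12 − 0 = 0. So H_2 = 0.

H_0 = Z,  H_1 = Z_2,  H_2 = 0.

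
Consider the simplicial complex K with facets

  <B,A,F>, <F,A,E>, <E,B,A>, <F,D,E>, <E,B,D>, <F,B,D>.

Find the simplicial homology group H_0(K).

We work with the vertex ordering A < B < D < E < F. The simplices of K, each written with vertices in increasing order, are:

  0-simplices (5): A, B, D, E, F
  1-simplices (9): AB, AE, AF, BD, BE, BF, DE, DF, EF
  2-simplices (6): ABE, ABF, AEF, BDE, BDF, DEF

Hence C_0 ≅ Z^5, C_1 ≅ Z^9, C_2 ≅ Z^6.

Boundary ∂_1: C_1 → C_0 sends each edge [p,q] (with p < q) to q − p. For instance
  ∂BD = D − B.
The resulting 5×9 matrix has rank 4, and its Smith normal form has invariant factors (1,1,1,1).

∂_2: C_2 → C_1 maps a triangle to the signed sum of its edges. For instance
  ∂DEF = EF − DF + DE,
  ∂BDE = DE − BE + BD.
This gives a 9×6 integer matrix of rank 5; reducing to Smith normal form yields diagonal entries (1,1,1,1,1).

Now H_k = ker ∂_k / im ∂_{k+1}, so:

  H_0: rank C_0 − rank ∂_1 = 5 − 4 = 1, and the invariant factors of ∂_1 are all 1, so H_0 = Z.

H_0 ≅ Z.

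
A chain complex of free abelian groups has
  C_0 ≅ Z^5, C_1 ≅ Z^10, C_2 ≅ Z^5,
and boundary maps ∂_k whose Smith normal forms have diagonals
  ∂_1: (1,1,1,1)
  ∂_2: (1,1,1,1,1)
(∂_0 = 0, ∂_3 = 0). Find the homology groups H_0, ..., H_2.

H_0 ≅ Z,  H_1 ≅ Z,  H_2 = 0.

H_0: b_0 = 5 − 0 − 4 = 1; torsion from ∂_1 factors > 1: none. So H_0 ≅ Z.
H_1: b_1 = 10 − 4 − 5 = 1; torsion from ∂_2 factors > 1: none. So H_1 ≅ Z.
H_2: b_2 = 5 − 5 − 0 = 0; torsion from ∂_3 factors > 1: none. So H_2 ≅ 0.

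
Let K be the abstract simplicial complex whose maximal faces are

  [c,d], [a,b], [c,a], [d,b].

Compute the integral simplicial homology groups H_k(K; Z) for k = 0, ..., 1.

H_0 = Z,  H_1 = Z.

We work with the vertex ordering a < b < c < d. The simplices of K, each written with vertices in increasing order, are:

  0-simplices (4): a, b, c, d
  1-simplices (4): ab, ac, bd, cd

so the chain groups are C_0 ≅ Z^4, C_1 ≅ Z^4.

∂_1: C_1 → C_0 sends each edge [p,q] (with p < q) to q − p. For instance
  ∂ab = b − a.
The 4×4 boundary matrix has rank 3 and Smith normal form diag(1,1,1).

Reading off H_k = ker ∂_k / im ∂_{k+1}:

  H_0: rank C_0 − rank ∂_1 = 4 − 3 = 1, and the invariant factors of ∂_1 are all 1, so H_0 ≅ Z.
  H_1: rank ker ∂_1 − rank ∂_2 = (4 − 3) − 0 = 1, and there is no ∂_2, so H_1 ≅ Z.

As a check, the Euler characteristic is 4 − 4 = 0, which agrees with 1 − 1 = 0.
(K is a triangulation of the circle S^1.)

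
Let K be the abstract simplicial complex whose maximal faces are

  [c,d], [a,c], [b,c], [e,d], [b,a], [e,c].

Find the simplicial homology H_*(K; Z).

H_0 ≅ Z,  H_1 ≅ Z^2.

We work with the vertex ordering a < b < c < d < e. The simplices of K, each written with vertices in increasing order, are:

  0-simplices (5): a, b, c, d, e
  1-simplices (6): ab, ac, bc, cd, ce, de

giving chain groups C_0 ≅ Z^5, C_1 ≅ Z^6.

∂_1: C_1 → C_0 maps an edge to its endpoints' difference, ∂[p,q] = q − p.
As a 5×6 matrix over Z this has rank 4, with invariant factors (1,1,1,1).

Computing H_k = (kernel of ∂_k) / (image of ∂_{k+1}):

  H_0: rank C_0 − rank ∂_1 = 5 − 4 = 1, and the invariant factors of ∂_1 are all 1, so H_0 ≅ Z.
  H_1: rank ker ∂_1 − rank ∂_2 = (6 − 4) − 0 = 2, and there is no ∂_2, so H_1 ≅ Z^2.

As a check, the Euler characteristic is 5 − 6 = -1, which agrees with 1 − 2 = -1.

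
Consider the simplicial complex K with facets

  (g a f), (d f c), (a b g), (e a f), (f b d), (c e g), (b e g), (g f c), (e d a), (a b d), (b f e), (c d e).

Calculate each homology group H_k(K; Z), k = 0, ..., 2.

H_0 ≅ Z,  H_1 ≅ Z/2,  H_2 = 0.

K has 7 vertices, 18 edges, 12 triangles.
rank ∂_0 = 0, rank ∂_1 = 6 ⇒ b_0 = 7 − 0 − 6 = 1; all invariant factors of ∂_1 are 1 so no torsion. So H_0 = Z.
rank ∂_1 = 6, rank ∂_2 = 12 ⇒ b_1 = 18 − 6 − 12 = 0; ∂_2 has invariant factor(s) [2] giving torsion. So H_1 = Z/2.
rank ∂_2 = 12, rank ∂_3 = 0 ⇒ b_2 = 12 − 12 − 0 = 0. So H_2 = 0.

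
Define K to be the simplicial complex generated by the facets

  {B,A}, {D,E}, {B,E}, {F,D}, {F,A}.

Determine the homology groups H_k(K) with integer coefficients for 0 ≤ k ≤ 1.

H_0 ≅ Z,  H_1 ≅ Z.

Fix the vertex order A < B < D < E < F and write every simplex with vertices in increasing order. Then dim K = 1 and the simplices of K are:

  0-simplices (5): A, B, D, E, F
  1-simplices (5): AB, AF, BE, DE, DF

Hence C_0 ≅ Z^5, C_1 ≅ Z^5.

Boundary ∂_1: C_1 → C_0 maps an edge to its endpoints' difference, ∂[p,q] = q − p.
This gives a 5×5 integer matrix of rank 4; reducing to Smith normal form yields diagonal entries (1,1,1,1).

Computing H_k = (kernel of ∂_k) / (image of ∂_{k+1}):

  H_0: rank C_0 − rank ∂_1 = 5 − 4 = 1, and the invariant factors of ∂_1 are all 1, so H_0 = Z.
  H_1: rank ker ∂_1 − rank ∂_2 = (5 − 4) − 0 = 1, and there is no ∂_2, so H_1 = Z.

As a check, the Euler characteristic is 5 − 5 = 0, which agrees with 1 − 1 = 0.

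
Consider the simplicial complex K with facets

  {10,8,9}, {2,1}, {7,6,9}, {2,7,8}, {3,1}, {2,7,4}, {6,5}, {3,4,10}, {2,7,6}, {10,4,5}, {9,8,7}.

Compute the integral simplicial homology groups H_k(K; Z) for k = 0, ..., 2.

Order the vertices as 1 < 2 < 3 < 4 < 5 < 6 < 7 < 8 < 9 < 10. Listing each simplex with vertices in this order, K has dimension 2 with simplices:

  0-simplices (10): [1], [2], [3], [4], [5], [6], [7], [8], [9], [10]
  1-simplices (20): [1,2], [1,3], [2,4], [2,6], [2,7], [2,8], [3,4], [3,10], [4,5], [4,7], [4,10], [5,6], [5,10], [6,7], [6,9], [7,8], [7,9], [8,9], [8,10], [9,10]
  2-simplices (8): [2,4,7], [2,6,7], [2,7,8], [3,4,10], [4,5,10], [6,7,9], [7,8,9], [8,9,10]

Hence C_0 ≅ Z^10, C_1 ≅ Z^20, C_2 ≅ Z^8.

The boundary map ∂_1: C_1 → C_0 is given by ∂[p,q] = [q] − [p].
As a 10×20 matrix over Z this has rank 9, with invariant factors (1,1,1,1,1,1,1,1,1).

Boundary ∂_2: C_2 → C_1 maps a triangle to the signed sum of its edges. For instance
  ∂[4,5,10] = [5,10] − [4,10] + [4,5],
  ∂[8,9,10] = [9,10] − [8,10] + [8,9].
The 20×8 boundary matrix has rank 8 and Smith normal form diag(1,1,1,1,1,1,1,1).

Reading off H_k = ker ∂_k / im ∂_{k+1}:

  H_0: rank C_0 − rank ∂_1 = 10 − 9 = 1, and the invariant factors of ∂_1 are all 1, so H_0 ≅ Z.
  H_1: rank ker ∂_1 − rank ∂_2 = (20 − 9) − 8 = 3, and the invariant factors of ∂_2 are all 1, so H_1 ≅ Z^3.
  H_2: rank ker ∂_2 − rank ∂_3 = (8 − 8) − 0 = 0, and there is no ∂_3, so H_2 ≅ 0.

As a check, the Euler characteristic is 10 − 20 + 8 = -2, which agrees with 1 − 3 + 0 = -2.

H_0 = Z,  H_1 = Z^3,  H_2 = 0.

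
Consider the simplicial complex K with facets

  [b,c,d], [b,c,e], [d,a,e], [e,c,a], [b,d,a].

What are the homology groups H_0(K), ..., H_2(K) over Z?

H_0 = Z,  H_1 = Z,  H_2 = 0.

Fix the vertex order a < b < c < d < e and write every simplex with vertices in increasing order. Then dim K = 2 and the simplices of K are:

  0-simplices (5): a, b, c, d, e
  1-simplices (10): ab, ac, ad, ae, bc, bd, be, cd, ce, de
  2-simplices (5): abd, ace, ade, bcd, bce

so the chain groups are C_0 ≅ Z^5, C_1 ≅ Z^10, C_2 ≅ Z^5.

Boundary ∂_1: C_1 → C_0 is given by ∂[p,q] = [q] − [p].
This gives a 5×10 integer matrix of rank 4; reducing to Smith normal form yields diagonal entries (1,1,1,1).

Boundary ∂_2: C_2 → C_1 maps a triangle to the signed sum of its edges. For instance
  ∂bce = ce − be + bc,
  ∂abd = bd − ad + ab.
The resulting 10×5 matrix has rank 5, and its Smith normal form has invariant factors (1,1,1,1,1).

Now H_k = ker ∂_k / im ∂_{k+1}, so:

  H_0: rank C_0 − rank ∂_1 = 5 − 4 = 1, and the invariant factors of ∂_1 are all 1, so H_0 = Z.
  H_1: rank ker ∂_1 − rank ∂_2 = (10 − 4) − 5 = 1, and the invariant factors of ∂_2 are all 1, so H_1 = Z.
  H_2: rank ker ∂_2 − rank ∂_3 = (5 − 5) − 0 = 0, and there is no ∂_3, so H_2 = 0.

(K is a triangulation of the Möbius band.)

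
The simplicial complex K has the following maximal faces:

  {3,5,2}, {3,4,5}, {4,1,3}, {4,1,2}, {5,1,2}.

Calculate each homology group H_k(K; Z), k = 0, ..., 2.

Order the vertices as 1 < 2 < 3 < 4 < 5. Listing each simplex with vertices in this order, K has dimension 2 with simplices:

  0-simplices (5): [1], [2], [3], [4], [5]
  1-simplices (10): [1,2], [1,3], [1,4], [1,5], [2,3], [2,4], [2,5], [3,4], [3,5], [4,5]
  2-simplices (5): [1,2,4], [1,2,5], [1,3,4], [2,3,5], [3,4,5]

Hence C_0 ≅ Z^5, C_1 ≅ Z^10, C_2 ≅ Z^5.

The boundary map ∂_1: C_1 → C_0 is given by ∂[p,q] = [q] − [p]. For instance
  ∂[1,5] = [5] − [1].
The 5×10 boundary matrix has rank 4 and Smith normal form diag(1,1,1,1).

The boundary map ∂_2: C_2 → C_1 acts by ∂[p,q,r] = [q,r] − [p,r] + [p,q]. For instance
  ∂[3,4,5] = [4,5] − [3,5] + [3,4],
  ∂[1,3,4] = [3,4] − [1,4] + [1,3].
The resulting 10×5 matrix has rank 5, and its Smith normal form has invariant factors (1,1,1,1,1).

Computing H_k = (kernel of ∂_k) / (image of ∂_{k+1}):

  H_0: rank C_0 − rank ∂_1 = 5 − 4 = 1, and the invariant factors of ∂_1 are all 1, so H_0 ≅ Z.
  H_1: rank ker ∂_1 − rank ∂_2 = (10 − 4) − 5 = 1, and the invariant factors of ∂_2 are all 1, so H_1 ≅ Z.
  H_2: rank ker ∂_2 − rank ∂_3 = (5 − 5) − 0 = 0, and there is no ∂_3, so H_2 ≅ 0.

H_0 = Z,  H_1 = Z,  H_2 = 0.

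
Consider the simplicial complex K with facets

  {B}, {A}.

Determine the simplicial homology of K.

H_0 ≅ Z^2.

Take the total order A < B on the vertex set. Then K (dimension 0) consists of the simplices:

  0-simplices (2): A, B

so the chain groups are C_0 ≅ Z^2.

Now H_k = ker ∂_k / im ∂_{k+1}, so:

  H_0: rank C_0 − rank ∂_1 = 2 − 0 = 2, and there is no ∂_1, so H_0 ≅ Z^2.

(K is a triangulation of a set of 2 points.)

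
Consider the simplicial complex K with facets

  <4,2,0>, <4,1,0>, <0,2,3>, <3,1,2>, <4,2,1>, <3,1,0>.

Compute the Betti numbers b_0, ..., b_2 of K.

b_0 = 1, b_1 = 0, b_2 = 1.

Fix the vertex order 0 < 1 < 2 < 3 < 4 and write every simplex with vertices in increasing order. Then dim K = 2 and the simplices of K are:

  0-simplices (5): [0], [1], [2], [3], [4]
  1-simplices (9): [0,1], [0,2], [0,3], [0,4], [1,2], [1,3], [1,4], [2,3], [2,4]
  2-simplices (6): [0,1,3], [0,1,4], [0,2,3], [0,2,4], [1,2,3], [1,2,4]

giving chain groups C_0 ≅ Z^5, C_1 ≅ Z^9, C_2 ≅ Z^6.

The boundary map ∂_1: C_1 → C_0 maps an edge to its endpoints' difference, ∂[p,q] = q − p. For instance
  ∂[2,3] = [3] − [2].
As a 5×9 matrix over Z this has rank 4, with invariant factors (1,1,1,1).

The boundary map ∂_2: C_2 → C_1 sends each 2-simplex [p,q,r] to [q,r] − [p,r] + [p,q]. For instance
  ∂[0,2,4] = [2,4] − [0,4] + [0,2],
  ∂[0,2,3] = [2,3] − [0,3] + [0,2].
As a 9×6 matrix over Z this has rank 5, with invariant factors (1,1,1,1,1).

Reading off H_k = ker ∂_k / im ∂_{k+1}:

  H_0: rank C_0 − rank ∂_1 = 5 − 4 = 1, and the invariant factors of ∂_1 are all 1, so H_0 = Z.
  H_1: rank ker ∂_1 − rank ∂_2 = (9 − 4) − 5 = 0, and the invariant factors of ∂_2 are all 1, so H_1 = 0.
  H_2: rank ker ∂_2 − rank ∂_3 = (6 − 5) − 0 = 1, and there is no ∂_3, so H_2 = Z.

(K is a triangulation of the 2-sphere S^2.)

Hence the Betti numbers are b_0 = 1, b_1 = 0, b_2 = 1.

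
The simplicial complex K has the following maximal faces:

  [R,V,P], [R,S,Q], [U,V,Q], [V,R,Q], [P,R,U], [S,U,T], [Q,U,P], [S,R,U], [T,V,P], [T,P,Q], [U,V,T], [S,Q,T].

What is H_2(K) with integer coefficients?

H_2 ≅ 0.

Take the total order P < Q < R < S < T < U < V on the vertex set. Then K (dimension 2) consists of the simplices:

  0-simplices (7): P, Q, R, S, T, U, V
  1-simplices (18): PQ, PR, PT, PU, PV, QR, QS, QT, QU, QV, RS, RU, RV, ST, SU, TU, TV, UV
  2-simplices (12): PQT, PQU, PRU, PRV, PTV, QRS, QRV, QST, QUV, RSU, STU, TUV

so the chain groups are C_0 ≅ Z^7, C_1 ≅ Z^18, C_2 ≅ Z^12.

The boundary map ∂_1: C_1 → C_0 sends each edge [p,q] (with p < q) to q − p. For instance
  ∂RV = V − R.
As a 7×18 matrix over Z this has rank 6, with invariant factors (1,1,1,1,1,1).

Boundary ∂_2: C_2 → C_1 acts by ∂[p,q,r] = [q,r] − [p,r] + [p,q]. For instance
  ∂QRV = RV − QV + QR,
  ∂QUV = UV − QV + QU.
The 18×12 boundary matrix has rank 12 and Smith normal form diag(1,1,1,1,1,1,1,1,1,1,1,2).

Reading off H_k = ker ∂_k / im ∂_{k+1}:

  H_2: rank ker ∂_2 − rank ∂_3 = (12 − 12) − 0 = 0, and there is no ∂_3, so H_2 = 0.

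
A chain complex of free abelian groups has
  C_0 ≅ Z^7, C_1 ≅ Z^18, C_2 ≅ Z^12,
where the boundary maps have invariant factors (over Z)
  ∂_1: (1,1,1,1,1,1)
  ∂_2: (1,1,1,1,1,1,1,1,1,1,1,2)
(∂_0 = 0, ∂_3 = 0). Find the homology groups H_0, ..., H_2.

H_0: b_0 = 7 − 0 − 6 = 1; torsion from ∂_1 factors > 1: none. So H_0 = Z.
H_1: b_1 = 18 − 6 − 12 = 0; torsion from ∂_2 factors > 1: [2]. So H_1 = Z/2Z.
H_2: b_2 = 12 − 12 − 0 = 0; torsion from ∂_3 factors > 1: none. So H_2 = 0.

H_0 = Z,  H_1 = Z/2Z,  H_2 = 0.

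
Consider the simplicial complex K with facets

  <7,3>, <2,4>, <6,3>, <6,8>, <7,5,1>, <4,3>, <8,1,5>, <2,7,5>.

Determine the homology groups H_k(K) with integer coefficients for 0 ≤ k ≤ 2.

We work with the vertex ordering 1 < 2 < 3 < 4 < 5 < 6 < 7 < 8. The simplices of K, each written with vertices in increasing order, are:

  0-simplices (8): [1], [2], [3], [4], [5], [6], [7], [8]
  1-simplices (12): [1,5], [1,7], [1,8], [2,4], [2,5], [2,7], [3,4], [3,6], [3,7], [5,7], [5,8], [6,8]
  2-simplices (3): [1,5,7], [1,5,8], [2,5,7]

so the chain groups are C_0 ≅ Z^8, C_1 ≅ Z^12, C_2 ≅ Z^3.

The boundary map ∂_1: C_1 → C_0 is given by ∂[p,q] = [q] − [p].
As a 8×12 matrix over Z this has rank 7, with invariant factors (1,1,1,1,1,1,1).

The boundary map ∂_2: C_2 → C_1 maps a triangle to the signed sum of its edges. For instance
  ∂[1,5,7] = [5,7] − [1,7] + [1,5],
  ∂[2,5,7] = [5,7] − [2,7] + [2,5].
This gives a 12×3 integer matrix of rank 3; reducing to Smith normal form yields diagonal entries (1,1,1).

Computing H_k = (kernel of ∂_k) / (image of ∂_{k+1}):

  H_0: rank C_0 − rank ∂_1 = 8 − 7 = 1, and the invariant factors of ∂_1 are all 1, so H_0 = Z.
  H_1: rank ker ∂_1 − rank ∂_2 = (12 − 7) − 3 = 2, and the invariant factors of ∂_2 are all 1, so H_1 = Z^2.
  H_2: rank ker ∂_2 − rank ∂_3 = (3 − 3) − 0 = 0, and there is no ∂_3, so H_2 = 0.

H_0 = Z,  H_1 = Z^2,  H_2 = 0.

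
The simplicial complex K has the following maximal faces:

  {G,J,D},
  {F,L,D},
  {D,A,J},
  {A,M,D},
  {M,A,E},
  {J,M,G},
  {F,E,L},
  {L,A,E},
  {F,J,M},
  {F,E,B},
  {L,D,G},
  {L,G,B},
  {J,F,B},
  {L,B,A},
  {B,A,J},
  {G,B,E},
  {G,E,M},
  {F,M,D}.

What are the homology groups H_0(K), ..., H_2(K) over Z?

H_0 ≅ Z,  H_1 ≅ Z ⊕ Z/2,  H_2 = 0.

K has 9 vertices, 27 edges, 18 triangles.
rank ∂_0 = 0, rank ∂_1 = 8 ⇒ b_0 = 9 − 0 − 8 = 1; all invariant factors of ∂_1 are 1 so no torsion. So H_0 = Z.
rank ∂_1 = 8, rank ∂_2 = 18 ⇒ b_1 = 27 − 8 − 18 = 1; ∂_2 has invariant factor(s) [2] giving torsion. So H_1 = Z ⊕ Z/2.
rank ∂_2 = 18, rank ∂_3 = 0 ⇒ b_2 = 18 − 18 − 0 = 0. So H_2 = 0.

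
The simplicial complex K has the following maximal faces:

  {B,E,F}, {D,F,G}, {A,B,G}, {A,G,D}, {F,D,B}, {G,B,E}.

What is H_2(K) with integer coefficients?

Take the total order A < B < D < E < F < G on the vertex set. Then K (dimension 2) consists of the simplices:

  0-simplices (6): A, B, D, E, F, G
  1-simplices (12): AB, AD, AG, BD, BE, BF, BG, DF, DG, EF, EG, FG
  2-simplices (6): ABG, ADG, BDF, BEF, BEG, DFG

Hence C_0 ≅ Z^6, C_1 ≅ Z^12, C_2 ≅ Z^6.

∂_1: C_1 → C_0 sends each edge [p,q] (with p < q) to q − p.
This gives a 6×12 integer matrix of rank 5; reducing to Smith normal form yields diagonal entries (1,1,1,1,1).

∂_2: C_2 → C_1 acts by ∂[p,q,r] = [q,r] − [p,r] + [p,q]. For instance
  ∂BEF = EF − BF + BE,
  ∂BDF = DF − BF + BD.
As a 12×6 matrix over Z this has rank 6, with invariant factors (1,1,1,1,1,1).

Now H_k = ker ∂_k / im ∂_{k+1}, so:

  H_2: rank ker ∂_2 − rank ∂_3 = (6 − 6) − 0 = 0, and there is no ∂_3, so H_2 ≅ 0.

H_2 ≅ 0.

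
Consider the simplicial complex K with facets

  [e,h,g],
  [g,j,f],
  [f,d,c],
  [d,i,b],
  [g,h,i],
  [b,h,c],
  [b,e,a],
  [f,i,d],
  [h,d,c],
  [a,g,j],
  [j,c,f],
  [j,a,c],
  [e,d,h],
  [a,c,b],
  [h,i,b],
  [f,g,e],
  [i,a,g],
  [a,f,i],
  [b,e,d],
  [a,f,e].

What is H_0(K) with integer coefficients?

Order the vertices as a < b < c < d < e < f < g < h < i < j. Listing each simplex with vertices in this order, K has dimension 2 with simplices:

  0-simplices (10): a, b, c, d, e, f, g, h, i, j
  1-simplices (30): ab, ac, ae, af, ag, ai, aj, bc, bd, be, bh, bi, cd, cf, ch, cj, de, df, dh, di, ef, eg, eh, fg, fi, fj, gh, gi, gj, hi
  2-simplices (20): abc, abe, acj, aef, afi, agi, agj, bch, bde, bdi, bhi, cdf, cdh, cfj, deh, dfi, efg, egh, fgj, ghi

giving chain groups C_0 ≅ Z^10, C_1 ≅ Z^30, C_2 ≅ Z^20.

Boundary ∂_1: C_1 → C_0 is given by ∂[p,q] = [q] − [p]. For instance
  ∂eh = h − e.
The 10×30 boundary matrix has rank 9 and Smith normal form diag(1,1,1,1,1,1,1,1,1).

Boundary ∂_2: C_2 → C_1 acts by ∂[p,q,r] = [q,r] − [p,r] + [p,q]. For instance
  ∂efg = fg − eg + ef,
  ∂agj = gj − aj + ag.
As a 30×20 matrix over Z this has rank 20, with invariant factors (1,1,1,1,1,1,1,1,1,1,1,1,1,1,1,1,1,1,1,2).

Computing H_k = (kernel of ∂_k) / (image of ∂_{k+1}):

  H_0: rank C_0 − rank ∂_1 = 10 − 9 = 1, and the invariant factors of ∂_1 are all 1, so H_0 = Z.

H_0 = Z.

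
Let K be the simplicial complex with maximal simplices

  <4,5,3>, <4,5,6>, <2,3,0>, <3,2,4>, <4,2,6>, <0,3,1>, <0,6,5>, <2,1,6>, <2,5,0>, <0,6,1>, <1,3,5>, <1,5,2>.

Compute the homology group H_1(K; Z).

H_1 = Z/2.

Order the vertices as 0 < 1 < 2 < 3 < 4 < 5 < 6. Listing each simplex with vertices in this order, K has dimension 2 with simplices:

  0-simplices (7): [0], [1], [2], [3], [4], [5], [6]
  1-simplices (18): [0,1], [0,2], [0,3], [0,5], [0,6], [1,2], [1,3], [1,5], [1,6], [2,3], [2,4], [2,5], [2,6], [3,4], [3,5], [4,5], [4,6], [5,6]
  2-simplices (12): [0,1,3], [0,1,6], [0,2,3], [0,2,5], [0,5,6], [1,2,5], [1,2,6], [1,3,5], [2,3,4], [2,4,6], [3,4,5], [4,5,6]

giving chain groups C_0 ≅ Z^7, C_1 ≅ Z^18, C_2 ≅ Z^12.

∂_1: C_1 → C_0 maps an edge to its endpoints' difference, ∂[p,q] = q − p. For instance
  ∂[2,6] = [6] − [2].
As a 7×18 matrix over Z this has rank 6, with invariant factors (1,1,1,1,1,1).

∂_2: C_2 → C_1 acts by ∂[p,q,r] = [q,r] − [p,r] + [p,q]. For instance
  ∂[0,5,6] = [5,6] − [0,6] + [0,5],
  ∂[0,1,3] = [1,3] − [0,3] + [0,1].
The resulting 18×12 matrix has rank 12, and its Smith normal form has invariant factors (1,1,1,1,1,1,1,1,1,1,1,2).

From H_k ≅ ker(∂_k) / im(∂_{k+1}) we obtain:

  H_1: rank ker ∂_1 − rank ∂_2 = (18 − 6) − 12 = 0, and ∂_2 has invariant factor 2 > 1, so H_1 = Z/2.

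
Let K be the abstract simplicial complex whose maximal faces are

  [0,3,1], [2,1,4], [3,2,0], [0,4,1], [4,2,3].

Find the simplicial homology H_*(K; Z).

H_0 = Z,  H_1 = Z,  H_2 = 0.

Take the total order 0 < 1 < 2 < 3 < 4 on the vertex set. Then K (dimension 2) consists of the simplices:

  0-simplices (5): [0], [1], [2], [3], [4]
  1-simplices (10): [0,1], [0,2], [0,3], [0,4], [1,2], [1,3], [1,4], [2,3], [2,4], [3,4]
  2-simplices (5): [0,1,3], [0,1,4], [0,2,3], [1,2,4], [2,3,4]

so the chain groups are C_0 ≅ Z^5, C_1 ≅ Z^10, C_2 ≅ Z^5.

The boundary map ∂_1: C_1 → C_0 sends each edge [p,q] (with p < q) to q − p. For instance
  ∂[1,3] = [3] − [1].
The 5×10 boundary matrix has rank 4 and Smith normal form diag(1,1,1,1).

The boundary map ∂_2: C_2 → C_1 maps a triangle to the signed sum of its edges. For instance
  ∂[1,2,4] = [2,4] − [1,4] + [1,2],
  ∂[0,1,3] = [1,3] − [0,3] + [0,1].
This gives a 10×5 integer matrix of rank 5; reducing to Smith normal form yields diagonal entries (1,1,1,1,1).

From H_k ≅ ker(∂_k) / im(∂_{k+1}) we obtain:

  H_0: rank C_0 − rank ∂_1 = 5 − 4 = 1, and the invariant factors of ∂_1 are all 1, so H_0 = Z.
  H_1: rank ker ∂_1 − rank ∂_2 = (10 − 4) − 5 = 1, and the invariant factors of ∂_2 are all 1, so H_1 = Z.
  H_2: rank ker ∂_2 − rank ∂_3 = (5 − 5) − 0 = 0, and there is no ∂_3, so H_2 = 0.

(K is a triangulation of the Möbius band.)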